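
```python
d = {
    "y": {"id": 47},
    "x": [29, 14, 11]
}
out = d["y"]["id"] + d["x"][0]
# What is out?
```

Answer: 76

Derivation:
Trace (tracking out):
d = {'y': {'id': 47}, 'x': [29, 14, 11]}  # -> d = {'y': {'id': 47}, 'x': [29, 14, 11]}
out = d['y']['id'] + d['x'][0]  # -> out = 76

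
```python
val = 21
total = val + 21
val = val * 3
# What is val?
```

Answer: 63

Derivation:
Trace (tracking val):
val = 21  # -> val = 21
total = val + 21  # -> total = 42
val = val * 3  # -> val = 63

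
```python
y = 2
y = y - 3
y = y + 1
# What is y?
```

Trace (tracking y):
y = 2  # -> y = 2
y = y - 3  # -> y = -1
y = y + 1  # -> y = 0

Answer: 0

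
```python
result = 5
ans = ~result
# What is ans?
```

Answer: -6

Derivation:
Trace (tracking ans):
result = 5  # -> result = 5
ans = ~result  # -> ans = -6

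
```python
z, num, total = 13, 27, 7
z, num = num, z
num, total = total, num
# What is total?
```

Trace (tracking total):
z, num, total = (13, 27, 7)  # -> z = 13, num = 27, total = 7
z, num = (num, z)  # -> z = 27, num = 13
num, total = (total, num)  # -> num = 7, total = 13

Answer: 13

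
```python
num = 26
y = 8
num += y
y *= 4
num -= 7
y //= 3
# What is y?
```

Trace (tracking y):
num = 26  # -> num = 26
y = 8  # -> y = 8
num += y  # -> num = 34
y *= 4  # -> y = 32
num -= 7  # -> num = 27
y //= 3  # -> y = 10

Answer: 10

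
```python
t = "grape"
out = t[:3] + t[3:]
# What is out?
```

Trace (tracking out):
t = 'grape'  # -> t = 'grape'
out = t[:3] + t[3:]  # -> out = 'grape'

Answer: 'grape'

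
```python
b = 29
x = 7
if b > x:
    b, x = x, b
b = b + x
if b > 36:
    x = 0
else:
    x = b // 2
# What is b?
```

Answer: 36

Derivation:
Trace (tracking b):
b = 29  # -> b = 29
x = 7  # -> x = 7
if b > x:  # condition is True
    b, x = (x, b)  # -> b = 7, x = 29
b = b + x  # -> b = 36
if b > 36:  # condition is False
else:
    x = b // 2  # -> x = 18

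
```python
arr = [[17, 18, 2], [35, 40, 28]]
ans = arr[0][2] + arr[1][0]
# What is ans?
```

Answer: 37

Derivation:
Trace (tracking ans):
arr = [[17, 18, 2], [35, 40, 28]]  # -> arr = [[17, 18, 2], [35, 40, 28]]
ans = arr[0][2] + arr[1][0]  # -> ans = 37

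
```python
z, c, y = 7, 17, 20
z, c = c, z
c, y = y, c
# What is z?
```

Answer: 17

Derivation:
Trace (tracking z):
z, c, y = (7, 17, 20)  # -> z = 7, c = 17, y = 20
z, c = (c, z)  # -> z = 17, c = 7
c, y = (y, c)  # -> c = 20, y = 7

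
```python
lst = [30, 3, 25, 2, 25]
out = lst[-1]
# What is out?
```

Trace (tracking out):
lst = [30, 3, 25, 2, 25]  # -> lst = [30, 3, 25, 2, 25]
out = lst[-1]  # -> out = 25

Answer: 25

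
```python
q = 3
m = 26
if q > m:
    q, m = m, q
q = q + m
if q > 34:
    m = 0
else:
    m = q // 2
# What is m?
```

Trace (tracking m):
q = 3  # -> q = 3
m = 26  # -> m = 26
if q > m:  # condition is False
q = q + m  # -> q = 29
if q > 34:  # condition is False
else:
    m = q // 2  # -> m = 14

Answer: 14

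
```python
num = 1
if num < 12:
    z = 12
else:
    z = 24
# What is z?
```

Trace (tracking z):
num = 1  # -> num = 1
if num < 12:  # condition is True
    z = 12  # -> z = 12

Answer: 12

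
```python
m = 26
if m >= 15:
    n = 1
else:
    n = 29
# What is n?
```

Answer: 1

Derivation:
Trace (tracking n):
m = 26  # -> m = 26
if m >= 15:  # condition is True
    n = 1  # -> n = 1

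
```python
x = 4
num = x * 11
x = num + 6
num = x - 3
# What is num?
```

Answer: 47

Derivation:
Trace (tracking num):
x = 4  # -> x = 4
num = x * 11  # -> num = 44
x = num + 6  # -> x = 50
num = x - 3  # -> num = 47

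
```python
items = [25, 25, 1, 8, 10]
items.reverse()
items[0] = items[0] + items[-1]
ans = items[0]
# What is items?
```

Trace (tracking items):
items = [25, 25, 1, 8, 10]  # -> items = [25, 25, 1, 8, 10]
items.reverse()  # -> items = [10, 8, 1, 25, 25]
items[0] = items[0] + items[-1]  # -> items = [35, 8, 1, 25, 25]
ans = items[0]  # -> ans = 35

Answer: [35, 8, 1, 25, 25]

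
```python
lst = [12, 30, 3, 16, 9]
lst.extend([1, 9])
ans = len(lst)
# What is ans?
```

Trace (tracking ans):
lst = [12, 30, 3, 16, 9]  # -> lst = [12, 30, 3, 16, 9]
lst.extend([1, 9])  # -> lst = [12, 30, 3, 16, 9, 1, 9]
ans = len(lst)  # -> ans = 7

Answer: 7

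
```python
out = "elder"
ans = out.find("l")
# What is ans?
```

Answer: 1

Derivation:
Trace (tracking ans):
out = 'elder'  # -> out = 'elder'
ans = out.find('l')  # -> ans = 1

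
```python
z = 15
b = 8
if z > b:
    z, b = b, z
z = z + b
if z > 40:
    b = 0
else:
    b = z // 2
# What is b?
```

Trace (tracking b):
z = 15  # -> z = 15
b = 8  # -> b = 8
if z > b:  # condition is True
    z, b = (b, z)  # -> z = 8, b = 15
z = z + b  # -> z = 23
if z > 40:  # condition is False
else:
    b = z // 2  # -> b = 11

Answer: 11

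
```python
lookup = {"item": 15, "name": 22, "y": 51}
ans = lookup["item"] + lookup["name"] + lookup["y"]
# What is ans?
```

Trace (tracking ans):
lookup = {'item': 15, 'name': 22, 'y': 51}  # -> lookup = {'item': 15, 'name': 22, 'y': 51}
ans = lookup['item'] + lookup['name'] + lookup['y']  # -> ans = 88

Answer: 88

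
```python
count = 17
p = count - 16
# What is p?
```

Answer: 1

Derivation:
Trace (tracking p):
count = 17  # -> count = 17
p = count - 16  # -> p = 1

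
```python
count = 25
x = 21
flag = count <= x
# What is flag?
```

Answer: False

Derivation:
Trace (tracking flag):
count = 25  # -> count = 25
x = 21  # -> x = 21
flag = count <= x  # -> flag = False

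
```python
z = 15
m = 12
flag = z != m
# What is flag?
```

Answer: True

Derivation:
Trace (tracking flag):
z = 15  # -> z = 15
m = 12  # -> m = 12
flag = z != m  # -> flag = True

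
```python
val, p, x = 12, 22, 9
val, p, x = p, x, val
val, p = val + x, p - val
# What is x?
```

Trace (tracking x):
val, p, x = (12, 22, 9)  # -> val = 12, p = 22, x = 9
val, p, x = (p, x, val)  # -> val = 22, p = 9, x = 12
val, p = (val + x, p - val)  # -> val = 34, p = -13

Answer: 12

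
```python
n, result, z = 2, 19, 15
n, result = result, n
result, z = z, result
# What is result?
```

Answer: 15

Derivation:
Trace (tracking result):
n, result, z = (2, 19, 15)  # -> n = 2, result = 19, z = 15
n, result = (result, n)  # -> n = 19, result = 2
result, z = (z, result)  # -> result = 15, z = 2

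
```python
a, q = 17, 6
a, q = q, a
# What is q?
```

Trace (tracking q):
a, q = (17, 6)  # -> a = 17, q = 6
a, q = (q, a)  # -> a = 6, q = 17

Answer: 17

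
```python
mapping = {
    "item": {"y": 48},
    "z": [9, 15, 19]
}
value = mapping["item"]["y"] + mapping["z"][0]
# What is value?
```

Answer: 57

Derivation:
Trace (tracking value):
mapping = {'item': {'y': 48}, 'z': [9, 15, 19]}  # -> mapping = {'item': {'y': 48}, 'z': [9, 15, 19]}
value = mapping['item']['y'] + mapping['z'][0]  # -> value = 57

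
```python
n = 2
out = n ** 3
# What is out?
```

Answer: 8

Derivation:
Trace (tracking out):
n = 2  # -> n = 2
out = n ** 3  # -> out = 8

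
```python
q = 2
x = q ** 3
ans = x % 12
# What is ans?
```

Trace (tracking ans):
q = 2  # -> q = 2
x = q ** 3  # -> x = 8
ans = x % 12  # -> ans = 8

Answer: 8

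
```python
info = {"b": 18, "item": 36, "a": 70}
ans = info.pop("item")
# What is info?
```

Trace (tracking info):
info = {'b': 18, 'item': 36, 'a': 70}  # -> info = {'b': 18, 'item': 36, 'a': 70}
ans = info.pop('item')  # -> ans = 36

Answer: {'b': 18, 'a': 70}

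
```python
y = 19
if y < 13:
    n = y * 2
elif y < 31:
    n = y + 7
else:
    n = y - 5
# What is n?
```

Answer: 26

Derivation:
Trace (tracking n):
y = 19  # -> y = 19
if y < 13:  # condition is False
elif y < 31:  # condition is True
    n = y + 7  # -> n = 26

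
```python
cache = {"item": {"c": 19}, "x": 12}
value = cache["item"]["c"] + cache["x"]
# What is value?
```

Trace (tracking value):
cache = {'item': {'c': 19}, 'x': 12}  # -> cache = {'item': {'c': 19}, 'x': 12}
value = cache['item']['c'] + cache['x']  # -> value = 31

Answer: 31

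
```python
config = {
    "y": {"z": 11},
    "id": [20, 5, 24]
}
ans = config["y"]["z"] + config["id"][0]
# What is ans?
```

Trace (tracking ans):
config = {'y': {'z': 11}, 'id': [20, 5, 24]}  # -> config = {'y': {'z': 11}, 'id': [20, 5, 24]}
ans = config['y']['z'] + config['id'][0]  # -> ans = 31

Answer: 31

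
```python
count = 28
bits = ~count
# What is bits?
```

Trace (tracking bits):
count = 28  # -> count = 28
bits = ~count  # -> bits = -29

Answer: -29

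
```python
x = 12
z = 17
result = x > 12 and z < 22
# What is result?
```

Trace (tracking result):
x = 12  # -> x = 12
z = 17  # -> z = 17
result = x > 12 and z < 22  # -> result = False

Answer: False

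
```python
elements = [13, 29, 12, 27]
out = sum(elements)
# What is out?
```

Trace (tracking out):
elements = [13, 29, 12, 27]  # -> elements = [13, 29, 12, 27]
out = sum(elements)  # -> out = 81

Answer: 81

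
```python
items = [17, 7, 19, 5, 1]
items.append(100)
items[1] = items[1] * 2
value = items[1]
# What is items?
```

Trace (tracking items):
items = [17, 7, 19, 5, 1]  # -> items = [17, 7, 19, 5, 1]
items.append(100)  # -> items = [17, 7, 19, 5, 1, 100]
items[1] = items[1] * 2  # -> items = [17, 14, 19, 5, 1, 100]
value = items[1]  # -> value = 14

Answer: [17, 14, 19, 5, 1, 100]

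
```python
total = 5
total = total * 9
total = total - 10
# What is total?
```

Trace (tracking total):
total = 5  # -> total = 5
total = total * 9  # -> total = 45
total = total - 10  # -> total = 35

Answer: 35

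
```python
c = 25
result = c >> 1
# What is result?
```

Answer: 12

Derivation:
Trace (tracking result):
c = 25  # -> c = 25
result = c >> 1  # -> result = 12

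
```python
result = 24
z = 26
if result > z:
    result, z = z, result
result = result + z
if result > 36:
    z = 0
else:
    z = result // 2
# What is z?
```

Answer: 0

Derivation:
Trace (tracking z):
result = 24  # -> result = 24
z = 26  # -> z = 26
if result > z:  # condition is False
result = result + z  # -> result = 50
if result > 36:  # condition is True
    z = 0  # -> z = 0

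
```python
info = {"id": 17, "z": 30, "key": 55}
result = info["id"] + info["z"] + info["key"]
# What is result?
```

Answer: 102

Derivation:
Trace (tracking result):
info = {'id': 17, 'z': 30, 'key': 55}  # -> info = {'id': 17, 'z': 30, 'key': 55}
result = info['id'] + info['z'] + info['key']  # -> result = 102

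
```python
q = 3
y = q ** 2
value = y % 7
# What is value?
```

Trace (tracking value):
q = 3  # -> q = 3
y = q ** 2  # -> y = 9
value = y % 7  # -> value = 2

Answer: 2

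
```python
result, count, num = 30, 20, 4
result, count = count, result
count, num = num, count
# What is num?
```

Answer: 30

Derivation:
Trace (tracking num):
result, count, num = (30, 20, 4)  # -> result = 30, count = 20, num = 4
result, count = (count, result)  # -> result = 20, count = 30
count, num = (num, count)  # -> count = 4, num = 30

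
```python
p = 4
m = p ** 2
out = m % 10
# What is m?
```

Answer: 16

Derivation:
Trace (tracking m):
p = 4  # -> p = 4
m = p ** 2  # -> m = 16
out = m % 10  # -> out = 6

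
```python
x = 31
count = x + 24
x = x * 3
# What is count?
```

Trace (tracking count):
x = 31  # -> x = 31
count = x + 24  # -> count = 55
x = x * 3  # -> x = 93

Answer: 55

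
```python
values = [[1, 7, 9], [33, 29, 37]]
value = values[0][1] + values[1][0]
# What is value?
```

Answer: 40

Derivation:
Trace (tracking value):
values = [[1, 7, 9], [33, 29, 37]]  # -> values = [[1, 7, 9], [33, 29, 37]]
value = values[0][1] + values[1][0]  # -> value = 40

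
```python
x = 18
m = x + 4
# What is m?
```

Answer: 22

Derivation:
Trace (tracking m):
x = 18  # -> x = 18
m = x + 4  # -> m = 22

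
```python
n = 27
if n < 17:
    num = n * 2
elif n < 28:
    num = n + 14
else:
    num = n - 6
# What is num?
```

Answer: 41

Derivation:
Trace (tracking num):
n = 27  # -> n = 27
if n < 17:  # condition is False
elif n < 28:  # condition is True
    num = n + 14  # -> num = 41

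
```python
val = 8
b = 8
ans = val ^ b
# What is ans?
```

Trace (tracking ans):
val = 8  # -> val = 8
b = 8  # -> b = 8
ans = val ^ b  # -> ans = 0

Answer: 0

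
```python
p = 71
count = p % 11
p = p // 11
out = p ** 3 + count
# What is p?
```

Trace (tracking p):
p = 71  # -> p = 71
count = p % 11  # -> count = 5
p = p // 11  # -> p = 6
out = p ** 3 + count  # -> out = 221

Answer: 6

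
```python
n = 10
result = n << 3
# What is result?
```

Answer: 80

Derivation:
Trace (tracking result):
n = 10  # -> n = 10
result = n << 3  # -> result = 80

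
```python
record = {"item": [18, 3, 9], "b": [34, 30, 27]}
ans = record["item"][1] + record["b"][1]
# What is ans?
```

Answer: 33

Derivation:
Trace (tracking ans):
record = {'item': [18, 3, 9], 'b': [34, 30, 27]}  # -> record = {'item': [18, 3, 9], 'b': [34, 30, 27]}
ans = record['item'][1] + record['b'][1]  # -> ans = 33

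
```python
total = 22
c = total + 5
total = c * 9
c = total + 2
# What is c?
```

Trace (tracking c):
total = 22  # -> total = 22
c = total + 5  # -> c = 27
total = c * 9  # -> total = 243
c = total + 2  # -> c = 245

Answer: 245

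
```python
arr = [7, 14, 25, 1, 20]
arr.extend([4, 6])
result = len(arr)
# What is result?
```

Trace (tracking result):
arr = [7, 14, 25, 1, 20]  # -> arr = [7, 14, 25, 1, 20]
arr.extend([4, 6])  # -> arr = [7, 14, 25, 1, 20, 4, 6]
result = len(arr)  # -> result = 7

Answer: 7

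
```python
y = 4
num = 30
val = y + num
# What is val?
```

Answer: 34

Derivation:
Trace (tracking val):
y = 4  # -> y = 4
num = 30  # -> num = 30
val = y + num  # -> val = 34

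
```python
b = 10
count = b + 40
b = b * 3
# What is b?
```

Answer: 30

Derivation:
Trace (tracking b):
b = 10  # -> b = 10
count = b + 40  # -> count = 50
b = b * 3  # -> b = 30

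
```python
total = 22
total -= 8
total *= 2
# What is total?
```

Trace (tracking total):
total = 22  # -> total = 22
total -= 8  # -> total = 14
total *= 2  # -> total = 28

Answer: 28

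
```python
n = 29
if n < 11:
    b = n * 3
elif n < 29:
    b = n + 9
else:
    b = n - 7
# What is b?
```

Answer: 22

Derivation:
Trace (tracking b):
n = 29  # -> n = 29
if n < 11:  # condition is False
elif n < 29:  # condition is False
else:
    b = n - 7  # -> b = 22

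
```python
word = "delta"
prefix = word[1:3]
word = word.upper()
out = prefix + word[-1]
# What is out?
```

Answer: 'elA'

Derivation:
Trace (tracking out):
word = 'delta'  # -> word = 'delta'
prefix = word[1:3]  # -> prefix = 'el'
word = word.upper()  # -> word = 'DELTA'
out = prefix + word[-1]  # -> out = 'elA'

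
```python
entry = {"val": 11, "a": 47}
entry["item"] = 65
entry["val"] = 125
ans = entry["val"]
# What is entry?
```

Answer: {'val': 125, 'a': 47, 'item': 65}

Derivation:
Trace (tracking entry):
entry = {'val': 11, 'a': 47}  # -> entry = {'val': 11, 'a': 47}
entry['item'] = 65  # -> entry = {'val': 11, 'a': 47, 'item': 65}
entry['val'] = 125  # -> entry = {'val': 125, 'a': 47, 'item': 65}
ans = entry['val']  # -> ans = 125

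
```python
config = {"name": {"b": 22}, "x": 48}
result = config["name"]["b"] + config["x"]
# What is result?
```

Trace (tracking result):
config = {'name': {'b': 22}, 'x': 48}  # -> config = {'name': {'b': 22}, 'x': 48}
result = config['name']['b'] + config['x']  # -> result = 70

Answer: 70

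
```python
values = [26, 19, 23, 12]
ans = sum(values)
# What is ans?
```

Answer: 80

Derivation:
Trace (tracking ans):
values = [26, 19, 23, 12]  # -> values = [26, 19, 23, 12]
ans = sum(values)  # -> ans = 80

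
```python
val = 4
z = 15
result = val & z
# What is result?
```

Answer: 4

Derivation:
Trace (tracking result):
val = 4  # -> val = 4
z = 15  # -> z = 15
result = val & z  # -> result = 4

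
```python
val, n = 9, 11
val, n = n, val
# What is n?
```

Answer: 9

Derivation:
Trace (tracking n):
val, n = (9, 11)  # -> val = 9, n = 11
val, n = (n, val)  # -> val = 11, n = 9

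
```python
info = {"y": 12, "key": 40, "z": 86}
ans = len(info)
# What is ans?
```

Answer: 3

Derivation:
Trace (tracking ans):
info = {'y': 12, 'key': 40, 'z': 86}  # -> info = {'y': 12, 'key': 40, 'z': 86}
ans = len(info)  # -> ans = 3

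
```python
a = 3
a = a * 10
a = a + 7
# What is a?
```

Answer: 37

Derivation:
Trace (tracking a):
a = 3  # -> a = 3
a = a * 10  # -> a = 30
a = a + 7  # -> a = 37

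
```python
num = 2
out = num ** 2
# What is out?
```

Trace (tracking out):
num = 2  # -> num = 2
out = num ** 2  # -> out = 4

Answer: 4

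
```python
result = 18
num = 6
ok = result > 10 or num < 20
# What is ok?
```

Answer: True

Derivation:
Trace (tracking ok):
result = 18  # -> result = 18
num = 6  # -> num = 6
ok = result > 10 or num < 20  # -> ok = True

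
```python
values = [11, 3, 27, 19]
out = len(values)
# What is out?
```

Trace (tracking out):
values = [11, 3, 27, 19]  # -> values = [11, 3, 27, 19]
out = len(values)  # -> out = 4

Answer: 4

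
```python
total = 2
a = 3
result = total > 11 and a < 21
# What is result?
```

Answer: False

Derivation:
Trace (tracking result):
total = 2  # -> total = 2
a = 3  # -> a = 3
result = total > 11 and a < 21  # -> result = False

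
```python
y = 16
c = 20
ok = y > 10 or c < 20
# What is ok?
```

Trace (tracking ok):
y = 16  # -> y = 16
c = 20  # -> c = 20
ok = y > 10 or c < 20  # -> ok = True

Answer: True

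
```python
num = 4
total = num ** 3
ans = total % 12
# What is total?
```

Trace (tracking total):
num = 4  # -> num = 4
total = num ** 3  # -> total = 64
ans = total % 12  # -> ans = 4

Answer: 64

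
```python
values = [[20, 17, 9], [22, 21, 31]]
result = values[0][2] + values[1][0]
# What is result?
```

Answer: 31

Derivation:
Trace (tracking result):
values = [[20, 17, 9], [22, 21, 31]]  # -> values = [[20, 17, 9], [22, 21, 31]]
result = values[0][2] + values[1][0]  # -> result = 31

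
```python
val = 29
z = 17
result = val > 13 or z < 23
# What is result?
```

Answer: True

Derivation:
Trace (tracking result):
val = 29  # -> val = 29
z = 17  # -> z = 17
result = val > 13 or z < 23  # -> result = True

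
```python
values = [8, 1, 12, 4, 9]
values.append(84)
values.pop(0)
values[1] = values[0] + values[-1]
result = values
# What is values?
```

Answer: [1, 85, 4, 9, 84]

Derivation:
Trace (tracking values):
values = [8, 1, 12, 4, 9]  # -> values = [8, 1, 12, 4, 9]
values.append(84)  # -> values = [8, 1, 12, 4, 9, 84]
values.pop(0)  # -> values = [1, 12, 4, 9, 84]
values[1] = values[0] + values[-1]  # -> values = [1, 85, 4, 9, 84]
result = values  # -> result = [1, 85, 4, 9, 84]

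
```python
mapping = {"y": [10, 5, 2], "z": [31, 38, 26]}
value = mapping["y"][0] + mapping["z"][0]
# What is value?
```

Answer: 41

Derivation:
Trace (tracking value):
mapping = {'y': [10, 5, 2], 'z': [31, 38, 26]}  # -> mapping = {'y': [10, 5, 2], 'z': [31, 38, 26]}
value = mapping['y'][0] + mapping['z'][0]  # -> value = 41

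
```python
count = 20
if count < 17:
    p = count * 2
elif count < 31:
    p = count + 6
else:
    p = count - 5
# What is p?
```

Answer: 26

Derivation:
Trace (tracking p):
count = 20  # -> count = 20
if count < 17:  # condition is False
elif count < 31:  # condition is True
    p = count + 6  # -> p = 26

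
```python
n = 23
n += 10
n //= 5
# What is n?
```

Answer: 6

Derivation:
Trace (tracking n):
n = 23  # -> n = 23
n += 10  # -> n = 33
n //= 5  # -> n = 6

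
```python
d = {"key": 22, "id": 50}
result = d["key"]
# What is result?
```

Answer: 22

Derivation:
Trace (tracking result):
d = {'key': 22, 'id': 50}  # -> d = {'key': 22, 'id': 50}
result = d['key']  # -> result = 22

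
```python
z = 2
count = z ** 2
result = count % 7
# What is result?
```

Trace (tracking result):
z = 2  # -> z = 2
count = z ** 2  # -> count = 4
result = count % 7  # -> result = 4

Answer: 4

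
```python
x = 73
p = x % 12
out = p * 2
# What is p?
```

Answer: 1

Derivation:
Trace (tracking p):
x = 73  # -> x = 73
p = x % 12  # -> p = 1
out = p * 2  # -> out = 2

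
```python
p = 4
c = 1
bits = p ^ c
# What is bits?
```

Answer: 5

Derivation:
Trace (tracking bits):
p = 4  # -> p = 4
c = 1  # -> c = 1
bits = p ^ c  # -> bits = 5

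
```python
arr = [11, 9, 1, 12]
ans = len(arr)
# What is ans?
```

Answer: 4

Derivation:
Trace (tracking ans):
arr = [11, 9, 1, 12]  # -> arr = [11, 9, 1, 12]
ans = len(arr)  # -> ans = 4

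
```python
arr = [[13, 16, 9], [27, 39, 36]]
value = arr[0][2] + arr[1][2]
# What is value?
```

Trace (tracking value):
arr = [[13, 16, 9], [27, 39, 36]]  # -> arr = [[13, 16, 9], [27, 39, 36]]
value = arr[0][2] + arr[1][2]  # -> value = 45

Answer: 45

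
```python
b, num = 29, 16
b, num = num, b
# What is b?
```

Answer: 16

Derivation:
Trace (tracking b):
b, num = (29, 16)  # -> b = 29, num = 16
b, num = (num, b)  # -> b = 16, num = 29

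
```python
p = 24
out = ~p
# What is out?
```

Trace (tracking out):
p = 24  # -> p = 24
out = ~p  # -> out = -25

Answer: -25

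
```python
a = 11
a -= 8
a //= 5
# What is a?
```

Answer: 0

Derivation:
Trace (tracking a):
a = 11  # -> a = 11
a -= 8  # -> a = 3
a //= 5  # -> a = 0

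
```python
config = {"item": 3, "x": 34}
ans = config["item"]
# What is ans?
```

Answer: 3

Derivation:
Trace (tracking ans):
config = {'item': 3, 'x': 34}  # -> config = {'item': 3, 'x': 34}
ans = config['item']  # -> ans = 3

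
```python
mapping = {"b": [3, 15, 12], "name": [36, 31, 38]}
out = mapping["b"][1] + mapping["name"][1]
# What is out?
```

Trace (tracking out):
mapping = {'b': [3, 15, 12], 'name': [36, 31, 38]}  # -> mapping = {'b': [3, 15, 12], 'name': [36, 31, 38]}
out = mapping['b'][1] + mapping['name'][1]  # -> out = 46

Answer: 46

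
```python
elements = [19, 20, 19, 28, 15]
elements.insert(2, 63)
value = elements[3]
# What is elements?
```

Answer: [19, 20, 63, 19, 28, 15]

Derivation:
Trace (tracking elements):
elements = [19, 20, 19, 28, 15]  # -> elements = [19, 20, 19, 28, 15]
elements.insert(2, 63)  # -> elements = [19, 20, 63, 19, 28, 15]
value = elements[3]  # -> value = 19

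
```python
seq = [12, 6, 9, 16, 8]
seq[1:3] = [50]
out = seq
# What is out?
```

Answer: [12, 50, 16, 8]

Derivation:
Trace (tracking out):
seq = [12, 6, 9, 16, 8]  # -> seq = [12, 6, 9, 16, 8]
seq[1:3] = [50]  # -> seq = [12, 50, 16, 8]
out = seq  # -> out = [12, 50, 16, 8]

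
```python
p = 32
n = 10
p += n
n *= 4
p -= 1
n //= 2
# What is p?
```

Trace (tracking p):
p = 32  # -> p = 32
n = 10  # -> n = 10
p += n  # -> p = 42
n *= 4  # -> n = 40
p -= 1  # -> p = 41
n //= 2  # -> n = 20

Answer: 41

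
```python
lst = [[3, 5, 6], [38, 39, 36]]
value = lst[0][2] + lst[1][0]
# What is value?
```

Trace (tracking value):
lst = [[3, 5, 6], [38, 39, 36]]  # -> lst = [[3, 5, 6], [38, 39, 36]]
value = lst[0][2] + lst[1][0]  # -> value = 44

Answer: 44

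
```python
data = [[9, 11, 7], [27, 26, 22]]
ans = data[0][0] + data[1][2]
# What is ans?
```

Trace (tracking ans):
data = [[9, 11, 7], [27, 26, 22]]  # -> data = [[9, 11, 7], [27, 26, 22]]
ans = data[0][0] + data[1][2]  # -> ans = 31

Answer: 31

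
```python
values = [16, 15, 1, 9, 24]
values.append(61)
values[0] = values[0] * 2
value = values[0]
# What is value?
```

Answer: 32

Derivation:
Trace (tracking value):
values = [16, 15, 1, 9, 24]  # -> values = [16, 15, 1, 9, 24]
values.append(61)  # -> values = [16, 15, 1, 9, 24, 61]
values[0] = values[0] * 2  # -> values = [32, 15, 1, 9, 24, 61]
value = values[0]  # -> value = 32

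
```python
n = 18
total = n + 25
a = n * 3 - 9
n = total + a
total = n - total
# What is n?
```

Trace (tracking n):
n = 18  # -> n = 18
total = n + 25  # -> total = 43
a = n * 3 - 9  # -> a = 45
n = total + a  # -> n = 88
total = n - total  # -> total = 45

Answer: 88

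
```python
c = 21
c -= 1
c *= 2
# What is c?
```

Answer: 40

Derivation:
Trace (tracking c):
c = 21  # -> c = 21
c -= 1  # -> c = 20
c *= 2  # -> c = 40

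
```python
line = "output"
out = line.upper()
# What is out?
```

Answer: 'OUTPUT'

Derivation:
Trace (tracking out):
line = 'output'  # -> line = 'output'
out = line.upper()  # -> out = 'OUTPUT'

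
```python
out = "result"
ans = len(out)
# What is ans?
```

Answer: 6

Derivation:
Trace (tracking ans):
out = 'result'  # -> out = 'result'
ans = len(out)  # -> ans = 6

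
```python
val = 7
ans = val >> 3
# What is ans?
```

Answer: 0

Derivation:
Trace (tracking ans):
val = 7  # -> val = 7
ans = val >> 3  # -> ans = 0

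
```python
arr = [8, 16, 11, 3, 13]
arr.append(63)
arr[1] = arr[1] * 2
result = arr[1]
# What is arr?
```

Answer: [8, 32, 11, 3, 13, 63]

Derivation:
Trace (tracking arr):
arr = [8, 16, 11, 3, 13]  # -> arr = [8, 16, 11, 3, 13]
arr.append(63)  # -> arr = [8, 16, 11, 3, 13, 63]
arr[1] = arr[1] * 2  # -> arr = [8, 32, 11, 3, 13, 63]
result = arr[1]  # -> result = 32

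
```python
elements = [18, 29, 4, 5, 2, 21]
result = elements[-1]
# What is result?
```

Trace (tracking result):
elements = [18, 29, 4, 5, 2, 21]  # -> elements = [18, 29, 4, 5, 2, 21]
result = elements[-1]  # -> result = 21

Answer: 21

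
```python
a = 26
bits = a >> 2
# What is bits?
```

Answer: 6

Derivation:
Trace (tracking bits):
a = 26  # -> a = 26
bits = a >> 2  # -> bits = 6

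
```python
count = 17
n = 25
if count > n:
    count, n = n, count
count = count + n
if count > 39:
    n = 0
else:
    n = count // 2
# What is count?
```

Trace (tracking count):
count = 17  # -> count = 17
n = 25  # -> n = 25
if count > n:  # condition is False
count = count + n  # -> count = 42
if count > 39:  # condition is True
    n = 0  # -> n = 0

Answer: 42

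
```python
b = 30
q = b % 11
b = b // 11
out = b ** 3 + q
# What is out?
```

Answer: 16

Derivation:
Trace (tracking out):
b = 30  # -> b = 30
q = b % 11  # -> q = 8
b = b // 11  # -> b = 2
out = b ** 3 + q  # -> out = 16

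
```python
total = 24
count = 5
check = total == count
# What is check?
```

Trace (tracking check):
total = 24  # -> total = 24
count = 5  # -> count = 5
check = total == count  # -> check = False

Answer: False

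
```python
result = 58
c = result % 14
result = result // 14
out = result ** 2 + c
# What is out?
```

Answer: 18

Derivation:
Trace (tracking out):
result = 58  # -> result = 58
c = result % 14  # -> c = 2
result = result // 14  # -> result = 4
out = result ** 2 + c  # -> out = 18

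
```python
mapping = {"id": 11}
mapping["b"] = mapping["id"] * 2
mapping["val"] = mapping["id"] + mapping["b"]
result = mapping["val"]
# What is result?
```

Answer: 33

Derivation:
Trace (tracking result):
mapping = {'id': 11}  # -> mapping = {'id': 11}
mapping['b'] = mapping['id'] * 2  # -> mapping = {'id': 11, 'b': 22}
mapping['val'] = mapping['id'] + mapping['b']  # -> mapping = {'id': 11, 'b': 22, 'val': 33}
result = mapping['val']  # -> result = 33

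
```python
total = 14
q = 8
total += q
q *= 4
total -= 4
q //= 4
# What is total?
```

Trace (tracking total):
total = 14  # -> total = 14
q = 8  # -> q = 8
total += q  # -> total = 22
q *= 4  # -> q = 32
total -= 4  # -> total = 18
q //= 4  # -> q = 8

Answer: 18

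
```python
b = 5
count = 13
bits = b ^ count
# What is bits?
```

Trace (tracking bits):
b = 5  # -> b = 5
count = 13  # -> count = 13
bits = b ^ count  # -> bits = 8

Answer: 8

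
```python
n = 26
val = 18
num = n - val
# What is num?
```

Answer: 8

Derivation:
Trace (tracking num):
n = 26  # -> n = 26
val = 18  # -> val = 18
num = n - val  # -> num = 8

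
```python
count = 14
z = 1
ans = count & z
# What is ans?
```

Trace (tracking ans):
count = 14  # -> count = 14
z = 1  # -> z = 1
ans = count & z  # -> ans = 0

Answer: 0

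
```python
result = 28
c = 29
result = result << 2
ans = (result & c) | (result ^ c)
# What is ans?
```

Trace (tracking ans):
result = 28  # -> result = 28
c = 29  # -> c = 29
result = result << 2  # -> result = 112
ans = result & c | result ^ c  # -> ans = 125

Answer: 125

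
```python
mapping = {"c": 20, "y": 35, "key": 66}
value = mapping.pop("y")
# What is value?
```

Trace (tracking value):
mapping = {'c': 20, 'y': 35, 'key': 66}  # -> mapping = {'c': 20, 'y': 35, 'key': 66}
value = mapping.pop('y')  # -> value = 35

Answer: 35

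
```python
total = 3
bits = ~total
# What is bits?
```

Answer: -4

Derivation:
Trace (tracking bits):
total = 3  # -> total = 3
bits = ~total  # -> bits = -4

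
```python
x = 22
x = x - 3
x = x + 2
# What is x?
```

Trace (tracking x):
x = 22  # -> x = 22
x = x - 3  # -> x = 19
x = x + 2  # -> x = 21

Answer: 21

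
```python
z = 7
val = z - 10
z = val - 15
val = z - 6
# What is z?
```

Trace (tracking z):
z = 7  # -> z = 7
val = z - 10  # -> val = -3
z = val - 15  # -> z = -18
val = z - 6  # -> val = -24

Answer: -18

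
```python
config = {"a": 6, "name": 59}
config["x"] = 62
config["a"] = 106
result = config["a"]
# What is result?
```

Trace (tracking result):
config = {'a': 6, 'name': 59}  # -> config = {'a': 6, 'name': 59}
config['x'] = 62  # -> config = {'a': 6, 'name': 59, 'x': 62}
config['a'] = 106  # -> config = {'a': 106, 'name': 59, 'x': 62}
result = config['a']  # -> result = 106

Answer: 106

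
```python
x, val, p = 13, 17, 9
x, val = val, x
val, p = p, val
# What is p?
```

Answer: 13

Derivation:
Trace (tracking p):
x, val, p = (13, 17, 9)  # -> x = 13, val = 17, p = 9
x, val = (val, x)  # -> x = 17, val = 13
val, p = (p, val)  # -> val = 9, p = 13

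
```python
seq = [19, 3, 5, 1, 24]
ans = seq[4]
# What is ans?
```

Trace (tracking ans):
seq = [19, 3, 5, 1, 24]  # -> seq = [19, 3, 5, 1, 24]
ans = seq[4]  # -> ans = 24

Answer: 24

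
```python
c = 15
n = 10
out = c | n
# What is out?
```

Trace (tracking out):
c = 15  # -> c = 15
n = 10  # -> n = 10
out = c | n  # -> out = 15

Answer: 15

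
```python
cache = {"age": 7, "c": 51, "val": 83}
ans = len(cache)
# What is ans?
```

Answer: 3

Derivation:
Trace (tracking ans):
cache = {'age': 7, 'c': 51, 'val': 83}  # -> cache = {'age': 7, 'c': 51, 'val': 83}
ans = len(cache)  # -> ans = 3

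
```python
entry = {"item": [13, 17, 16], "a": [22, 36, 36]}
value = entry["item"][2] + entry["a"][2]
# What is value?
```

Answer: 52

Derivation:
Trace (tracking value):
entry = {'item': [13, 17, 16], 'a': [22, 36, 36]}  # -> entry = {'item': [13, 17, 16], 'a': [22, 36, 36]}
value = entry['item'][2] + entry['a'][2]  # -> value = 52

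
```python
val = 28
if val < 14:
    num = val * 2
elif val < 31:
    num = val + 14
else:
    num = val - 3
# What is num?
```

Answer: 42

Derivation:
Trace (tracking num):
val = 28  # -> val = 28
if val < 14:  # condition is False
elif val < 31:  # condition is True
    num = val + 14  # -> num = 42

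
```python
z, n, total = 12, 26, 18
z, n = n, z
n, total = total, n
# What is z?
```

Answer: 26

Derivation:
Trace (tracking z):
z, n, total = (12, 26, 18)  # -> z = 12, n = 26, total = 18
z, n = (n, z)  # -> z = 26, n = 12
n, total = (total, n)  # -> n = 18, total = 12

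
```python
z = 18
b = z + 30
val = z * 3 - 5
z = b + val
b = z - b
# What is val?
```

Trace (tracking val):
z = 18  # -> z = 18
b = z + 30  # -> b = 48
val = z * 3 - 5  # -> val = 49
z = b + val  # -> z = 97
b = z - b  # -> b = 49

Answer: 49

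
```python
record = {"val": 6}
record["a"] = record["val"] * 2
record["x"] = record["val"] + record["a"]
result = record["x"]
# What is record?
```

Answer: {'val': 6, 'a': 12, 'x': 18}

Derivation:
Trace (tracking record):
record = {'val': 6}  # -> record = {'val': 6}
record['a'] = record['val'] * 2  # -> record = {'val': 6, 'a': 12}
record['x'] = record['val'] + record['a']  # -> record = {'val': 6, 'a': 12, 'x': 18}
result = record['x']  # -> result = 18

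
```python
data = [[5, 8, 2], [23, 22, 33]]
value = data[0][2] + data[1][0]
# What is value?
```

Answer: 25

Derivation:
Trace (tracking value):
data = [[5, 8, 2], [23, 22, 33]]  # -> data = [[5, 8, 2], [23, 22, 33]]
value = data[0][2] + data[1][0]  # -> value = 25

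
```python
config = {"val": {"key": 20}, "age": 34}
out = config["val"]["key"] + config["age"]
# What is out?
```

Answer: 54

Derivation:
Trace (tracking out):
config = {'val': {'key': 20}, 'age': 34}  # -> config = {'val': {'key': 20}, 'age': 34}
out = config['val']['key'] + config['age']  # -> out = 54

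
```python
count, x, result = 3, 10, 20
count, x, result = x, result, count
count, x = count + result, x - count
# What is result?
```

Answer: 3

Derivation:
Trace (tracking result):
count, x, result = (3, 10, 20)  # -> count = 3, x = 10, result = 20
count, x, result = (x, result, count)  # -> count = 10, x = 20, result = 3
count, x = (count + result, x - count)  # -> count = 13, x = 10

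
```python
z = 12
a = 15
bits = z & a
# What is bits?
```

Answer: 12

Derivation:
Trace (tracking bits):
z = 12  # -> z = 12
a = 15  # -> a = 15
bits = z & a  # -> bits = 12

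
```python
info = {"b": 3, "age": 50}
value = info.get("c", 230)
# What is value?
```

Answer: 230

Derivation:
Trace (tracking value):
info = {'b': 3, 'age': 50}  # -> info = {'b': 3, 'age': 50}
value = info.get('c', 230)  # -> value = 230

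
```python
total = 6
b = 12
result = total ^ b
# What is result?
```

Trace (tracking result):
total = 6  # -> total = 6
b = 12  # -> b = 12
result = total ^ b  # -> result = 10

Answer: 10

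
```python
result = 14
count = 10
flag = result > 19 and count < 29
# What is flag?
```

Trace (tracking flag):
result = 14  # -> result = 14
count = 10  # -> count = 10
flag = result > 19 and count < 29  # -> flag = False

Answer: False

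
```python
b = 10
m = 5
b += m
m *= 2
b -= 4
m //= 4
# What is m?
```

Trace (tracking m):
b = 10  # -> b = 10
m = 5  # -> m = 5
b += m  # -> b = 15
m *= 2  # -> m = 10
b -= 4  # -> b = 11
m //= 4  # -> m = 2

Answer: 2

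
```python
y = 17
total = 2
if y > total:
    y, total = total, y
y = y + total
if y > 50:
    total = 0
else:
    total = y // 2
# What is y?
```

Trace (tracking y):
y = 17  # -> y = 17
total = 2  # -> total = 2
if y > total:  # condition is True
    y, total = (total, y)  # -> y = 2, total = 17
y = y + total  # -> y = 19
if y > 50:  # condition is False
else:
    total = y // 2  # -> total = 9

Answer: 19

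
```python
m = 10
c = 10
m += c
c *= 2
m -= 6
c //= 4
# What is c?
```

Trace (tracking c):
m = 10  # -> m = 10
c = 10  # -> c = 10
m += c  # -> m = 20
c *= 2  # -> c = 20
m -= 6  # -> m = 14
c //= 4  # -> c = 5

Answer: 5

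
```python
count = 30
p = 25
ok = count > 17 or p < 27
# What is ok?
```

Answer: True

Derivation:
Trace (tracking ok):
count = 30  # -> count = 30
p = 25  # -> p = 25
ok = count > 17 or p < 27  # -> ok = True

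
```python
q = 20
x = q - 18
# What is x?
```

Trace (tracking x):
q = 20  # -> q = 20
x = q - 18  # -> x = 2

Answer: 2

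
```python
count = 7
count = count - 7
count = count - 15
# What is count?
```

Trace (tracking count):
count = 7  # -> count = 7
count = count - 7  # -> count = 0
count = count - 15  # -> count = -15

Answer: -15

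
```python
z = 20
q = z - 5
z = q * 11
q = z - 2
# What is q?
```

Trace (tracking q):
z = 20  # -> z = 20
q = z - 5  # -> q = 15
z = q * 11  # -> z = 165
q = z - 2  # -> q = 163

Answer: 163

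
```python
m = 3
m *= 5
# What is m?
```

Trace (tracking m):
m = 3  # -> m = 3
m *= 5  # -> m = 15

Answer: 15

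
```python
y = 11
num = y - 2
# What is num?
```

Answer: 9

Derivation:
Trace (tracking num):
y = 11  # -> y = 11
num = y - 2  # -> num = 9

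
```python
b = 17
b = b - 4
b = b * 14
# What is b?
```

Answer: 182

Derivation:
Trace (tracking b):
b = 17  # -> b = 17
b = b - 4  # -> b = 13
b = b * 14  # -> b = 182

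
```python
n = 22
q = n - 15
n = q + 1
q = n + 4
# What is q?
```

Trace (tracking q):
n = 22  # -> n = 22
q = n - 15  # -> q = 7
n = q + 1  # -> n = 8
q = n + 4  # -> q = 12

Answer: 12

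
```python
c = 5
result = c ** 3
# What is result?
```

Trace (tracking result):
c = 5  # -> c = 5
result = c ** 3  # -> result = 125

Answer: 125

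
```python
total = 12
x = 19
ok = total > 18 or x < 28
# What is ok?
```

Answer: True

Derivation:
Trace (tracking ok):
total = 12  # -> total = 12
x = 19  # -> x = 19
ok = total > 18 or x < 28  # -> ok = True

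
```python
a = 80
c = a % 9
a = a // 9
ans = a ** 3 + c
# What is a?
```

Trace (tracking a):
a = 80  # -> a = 80
c = a % 9  # -> c = 8
a = a // 9  # -> a = 8
ans = a ** 3 + c  # -> ans = 520

Answer: 8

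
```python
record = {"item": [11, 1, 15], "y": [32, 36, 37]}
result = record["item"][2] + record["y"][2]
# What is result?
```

Trace (tracking result):
record = {'item': [11, 1, 15], 'y': [32, 36, 37]}  # -> record = {'item': [11, 1, 15], 'y': [32, 36, 37]}
result = record['item'][2] + record['y'][2]  # -> result = 52

Answer: 52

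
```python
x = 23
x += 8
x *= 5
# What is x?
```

Trace (tracking x):
x = 23  # -> x = 23
x += 8  # -> x = 31
x *= 5  # -> x = 155

Answer: 155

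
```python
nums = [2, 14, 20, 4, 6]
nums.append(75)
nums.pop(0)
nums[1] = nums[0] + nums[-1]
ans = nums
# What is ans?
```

Answer: [14, 89, 4, 6, 75]

Derivation:
Trace (tracking ans):
nums = [2, 14, 20, 4, 6]  # -> nums = [2, 14, 20, 4, 6]
nums.append(75)  # -> nums = [2, 14, 20, 4, 6, 75]
nums.pop(0)  # -> nums = [14, 20, 4, 6, 75]
nums[1] = nums[0] + nums[-1]  # -> nums = [14, 89, 4, 6, 75]
ans = nums  # -> ans = [14, 89, 4, 6, 75]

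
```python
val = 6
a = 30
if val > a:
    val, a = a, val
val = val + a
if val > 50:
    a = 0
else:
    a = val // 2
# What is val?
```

Trace (tracking val):
val = 6  # -> val = 6
a = 30  # -> a = 30
if val > a:  # condition is False
val = val + a  # -> val = 36
if val > 50:  # condition is False
else:
    a = val // 2  # -> a = 18

Answer: 36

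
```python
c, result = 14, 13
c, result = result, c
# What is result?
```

Trace (tracking result):
c, result = (14, 13)  # -> c = 14, result = 13
c, result = (result, c)  # -> c = 13, result = 14

Answer: 14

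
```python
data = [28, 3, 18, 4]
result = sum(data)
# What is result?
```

Answer: 53

Derivation:
Trace (tracking result):
data = [28, 3, 18, 4]  # -> data = [28, 3, 18, 4]
result = sum(data)  # -> result = 53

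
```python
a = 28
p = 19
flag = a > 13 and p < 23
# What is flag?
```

Trace (tracking flag):
a = 28  # -> a = 28
p = 19  # -> p = 19
flag = a > 13 and p < 23  # -> flag = True

Answer: True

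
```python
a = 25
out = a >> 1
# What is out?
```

Trace (tracking out):
a = 25  # -> a = 25
out = a >> 1  # -> out = 12

Answer: 12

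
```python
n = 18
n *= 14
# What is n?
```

Answer: 252

Derivation:
Trace (tracking n):
n = 18  # -> n = 18
n *= 14  # -> n = 252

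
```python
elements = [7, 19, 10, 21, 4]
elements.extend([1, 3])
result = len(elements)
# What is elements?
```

Trace (tracking elements):
elements = [7, 19, 10, 21, 4]  # -> elements = [7, 19, 10, 21, 4]
elements.extend([1, 3])  # -> elements = [7, 19, 10, 21, 4, 1, 3]
result = len(elements)  # -> result = 7

Answer: [7, 19, 10, 21, 4, 1, 3]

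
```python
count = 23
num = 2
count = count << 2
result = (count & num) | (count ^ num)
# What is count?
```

Answer: 92

Derivation:
Trace (tracking count):
count = 23  # -> count = 23
num = 2  # -> num = 2
count = count << 2  # -> count = 92
result = count & num | count ^ num  # -> result = 94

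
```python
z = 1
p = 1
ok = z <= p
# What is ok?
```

Trace (tracking ok):
z = 1  # -> z = 1
p = 1  # -> p = 1
ok = z <= p  # -> ok = True

Answer: True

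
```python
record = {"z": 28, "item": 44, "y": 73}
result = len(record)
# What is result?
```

Trace (tracking result):
record = {'z': 28, 'item': 44, 'y': 73}  # -> record = {'z': 28, 'item': 44, 'y': 73}
result = len(record)  # -> result = 3

Answer: 3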